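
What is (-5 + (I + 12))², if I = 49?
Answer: 3136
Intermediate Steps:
(-5 + (I + 12))² = (-5 + (49 + 12))² = (-5 + 61)² = 56² = 3136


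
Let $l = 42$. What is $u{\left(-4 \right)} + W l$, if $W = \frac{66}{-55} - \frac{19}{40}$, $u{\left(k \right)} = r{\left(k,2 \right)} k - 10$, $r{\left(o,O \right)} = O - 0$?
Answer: $- \frac{1767}{20} \approx -88.35$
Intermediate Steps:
$r{\left(o,O \right)} = O$ ($r{\left(o,O \right)} = O + 0 = O$)
$u{\left(k \right)} = -10 + 2 k$ ($u{\left(k \right)} = 2 k - 10 = -10 + 2 k$)
$W = - \frac{67}{40}$ ($W = 66 \left(- \frac{1}{55}\right) - \frac{19}{40} = - \frac{6}{5} - \frac{19}{40} = - \frac{67}{40} \approx -1.675$)
$u{\left(-4 \right)} + W l = \left(-10 + 2 \left(-4\right)\right) - \frac{1407}{20} = \left(-10 - 8\right) - \frac{1407}{20} = -18 - \frac{1407}{20} = - \frac{1767}{20}$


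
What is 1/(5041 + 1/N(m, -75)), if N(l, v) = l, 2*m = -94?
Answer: 47/236926 ≈ 0.00019837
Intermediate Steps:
m = -47 (m = (1/2)*(-94) = -47)
1/(5041 + 1/N(m, -75)) = 1/(5041 + 1/(-47)) = 1/(5041 - 1/47) = 1/(236926/47) = 47/236926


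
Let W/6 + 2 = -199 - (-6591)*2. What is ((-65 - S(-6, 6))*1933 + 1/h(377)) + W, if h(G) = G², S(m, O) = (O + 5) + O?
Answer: -11458439979/142129 ≈ -80620.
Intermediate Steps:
S(m, O) = 5 + 2*O (S(m, O) = (5 + O) + O = 5 + 2*O)
W = 77886 (W = -12 + 6*(-199 - (-6591)*2) = -12 + 6*(-199 - 169*(-78)) = -12 + 6*(-199 + 13182) = -12 + 6*12983 = -12 + 77898 = 77886)
((-65 - S(-6, 6))*1933 + 1/h(377)) + W = ((-65 - (5 + 2*6))*1933 + 1/(377²)) + 77886 = ((-65 - (5 + 12))*1933 + 1/142129) + 77886 = ((-65 - 1*17)*1933 + 1/142129) + 77886 = ((-65 - 17)*1933 + 1/142129) + 77886 = (-82*1933 + 1/142129) + 77886 = (-158506 + 1/142129) + 77886 = -22528299273/142129 + 77886 = -11458439979/142129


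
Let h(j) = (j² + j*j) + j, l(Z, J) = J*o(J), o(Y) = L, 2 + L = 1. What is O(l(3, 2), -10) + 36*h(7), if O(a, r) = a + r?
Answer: 3768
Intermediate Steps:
L = -1 (L = -2 + 1 = -1)
o(Y) = -1
l(Z, J) = -J (l(Z, J) = J*(-1) = -J)
h(j) = j + 2*j² (h(j) = (j² + j²) + j = 2*j² + j = j + 2*j²)
O(l(3, 2), -10) + 36*h(7) = (-1*2 - 10) + 36*(7*(1 + 2*7)) = (-2 - 10) + 36*(7*(1 + 14)) = -12 + 36*(7*15) = -12 + 36*105 = -12 + 3780 = 3768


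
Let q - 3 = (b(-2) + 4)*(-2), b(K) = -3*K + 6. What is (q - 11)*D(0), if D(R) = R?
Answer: 0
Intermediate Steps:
b(K) = 6 - 3*K
q = -29 (q = 3 + ((6 - 3*(-2)) + 4)*(-2) = 3 + ((6 + 6) + 4)*(-2) = 3 + (12 + 4)*(-2) = 3 + 16*(-2) = 3 - 32 = -29)
(q - 11)*D(0) = (-29 - 11)*0 = -40*0 = 0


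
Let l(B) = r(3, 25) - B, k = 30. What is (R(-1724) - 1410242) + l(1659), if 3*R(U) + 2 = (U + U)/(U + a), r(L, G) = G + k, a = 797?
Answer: -3926342132/2781 ≈ -1.4118e+6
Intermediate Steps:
r(L, G) = 30 + G (r(L, G) = G + 30 = 30 + G)
R(U) = -⅔ + 2*U/(3*(797 + U)) (R(U) = -⅔ + ((U + U)/(U + 797))/3 = -⅔ + ((2*U)/(797 + U))/3 = -⅔ + (2*U/(797 + U))/3 = -⅔ + 2*U/(3*(797 + U)))
l(B) = 55 - B (l(B) = (30 + 25) - B = 55 - B)
(R(-1724) - 1410242) + l(1659) = (-1594/(2391 + 3*(-1724)) - 1410242) + (55 - 1*1659) = (-1594/(2391 - 5172) - 1410242) + (55 - 1659) = (-1594/(-2781) - 1410242) - 1604 = (-1594*(-1/2781) - 1410242) - 1604 = (1594/2781 - 1410242) - 1604 = -3921881408/2781 - 1604 = -3926342132/2781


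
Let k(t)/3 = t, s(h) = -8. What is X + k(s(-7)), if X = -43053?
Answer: -43077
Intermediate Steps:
k(t) = 3*t
X + k(s(-7)) = -43053 + 3*(-8) = -43053 - 24 = -43077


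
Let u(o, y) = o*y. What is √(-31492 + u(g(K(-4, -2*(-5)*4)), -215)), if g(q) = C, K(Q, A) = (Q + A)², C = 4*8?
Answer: 2*I*√9593 ≈ 195.89*I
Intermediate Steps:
C = 32
K(Q, A) = (A + Q)²
g(q) = 32
√(-31492 + u(g(K(-4, -2*(-5)*4)), -215)) = √(-31492 + 32*(-215)) = √(-31492 - 6880) = √(-38372) = 2*I*√9593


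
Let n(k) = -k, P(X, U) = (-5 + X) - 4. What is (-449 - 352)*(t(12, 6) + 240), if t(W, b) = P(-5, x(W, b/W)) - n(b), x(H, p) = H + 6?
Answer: -185832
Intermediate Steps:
x(H, p) = 6 + H
P(X, U) = -9 + X
t(W, b) = -14 + b (t(W, b) = (-9 - 5) - (-1)*b = -14 + b)
(-449 - 352)*(t(12, 6) + 240) = (-449 - 352)*((-14 + 6) + 240) = -801*(-8 + 240) = -801*232 = -185832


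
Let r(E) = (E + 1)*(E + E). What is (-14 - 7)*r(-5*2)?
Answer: -3780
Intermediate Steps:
r(E) = 2*E*(1 + E) (r(E) = (1 + E)*(2*E) = 2*E*(1 + E))
(-14 - 7)*r(-5*2) = (-14 - 7)*(2*(-5*2)*(1 - 5*2)) = -42*(-10)*(1 - 10) = -42*(-10)*(-9) = -21*180 = -3780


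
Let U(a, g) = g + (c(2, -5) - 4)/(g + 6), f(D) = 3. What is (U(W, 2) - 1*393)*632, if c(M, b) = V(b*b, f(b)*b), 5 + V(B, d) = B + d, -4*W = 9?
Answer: -247033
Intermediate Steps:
W = -9/4 (W = -¼*9 = -9/4 ≈ -2.2500)
V(B, d) = -5 + B + d (V(B, d) = -5 + (B + d) = -5 + B + d)
c(M, b) = -5 + b² + 3*b (c(M, b) = -5 + b*b + 3*b = -5 + b² + 3*b)
U(a, g) = g + 1/(6 + g) (U(a, g) = g + ((-5 + (-5)² + 3*(-5)) - 4)/(g + 6) = g + ((-5 + 25 - 15) - 4)/(6 + g) = g + (5 - 4)/(6 + g) = g + 1/(6 + g))
(U(W, 2) - 1*393)*632 = ((1 + 2² + 6*2)/(6 + 2) - 1*393)*632 = ((1 + 4 + 12)/8 - 393)*632 = ((⅛)*17 - 393)*632 = (17/8 - 393)*632 = -3127/8*632 = -247033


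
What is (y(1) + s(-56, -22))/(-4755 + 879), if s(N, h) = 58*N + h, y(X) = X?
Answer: 3269/3876 ≈ 0.84340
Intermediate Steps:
s(N, h) = h + 58*N
(y(1) + s(-56, -22))/(-4755 + 879) = (1 + (-22 + 58*(-56)))/(-4755 + 879) = (1 + (-22 - 3248))/(-3876) = (1 - 3270)*(-1/3876) = -3269*(-1/3876) = 3269/3876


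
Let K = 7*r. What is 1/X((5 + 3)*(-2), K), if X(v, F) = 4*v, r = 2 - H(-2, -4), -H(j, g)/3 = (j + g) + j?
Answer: -1/64 ≈ -0.015625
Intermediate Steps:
H(j, g) = -6*j - 3*g (H(j, g) = -3*((j + g) + j) = -3*((g + j) + j) = -3*(g + 2*j) = -6*j - 3*g)
r = -22 (r = 2 - (-6*(-2) - 3*(-4)) = 2 - (12 + 12) = 2 - 1*24 = 2 - 24 = -22)
K = -154 (K = 7*(-22) = -154)
1/X((5 + 3)*(-2), K) = 1/(4*((5 + 3)*(-2))) = 1/(4*(8*(-2))) = 1/(4*(-16)) = 1/(-64) = -1/64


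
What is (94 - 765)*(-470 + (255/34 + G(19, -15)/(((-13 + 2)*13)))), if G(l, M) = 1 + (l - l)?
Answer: 8068897/26 ≈ 3.1034e+5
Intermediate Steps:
G(l, M) = 1 (G(l, M) = 1 + 0 = 1)
(94 - 765)*(-470 + (255/34 + G(19, -15)/(((-13 + 2)*13)))) = (94 - 765)*(-470 + (255/34 + 1/((-13 + 2)*13))) = -671*(-470 + (255*(1/34) + 1/(-11*13))) = -671*(-470 + (15/2 + 1/(-143))) = -671*(-470 + (15/2 + 1*(-1/143))) = -671*(-470 + (15/2 - 1/143)) = -671*(-470 + 2143/286) = -671*(-132277/286) = 8068897/26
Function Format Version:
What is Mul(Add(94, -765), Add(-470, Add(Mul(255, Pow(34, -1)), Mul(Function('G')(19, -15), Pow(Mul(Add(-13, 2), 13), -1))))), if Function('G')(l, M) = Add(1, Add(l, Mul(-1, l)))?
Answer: Rational(8068897, 26) ≈ 3.1034e+5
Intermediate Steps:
Function('G')(l, M) = 1 (Function('G')(l, M) = Add(1, 0) = 1)
Mul(Add(94, -765), Add(-470, Add(Mul(255, Pow(34, -1)), Mul(Function('G')(19, -15), Pow(Mul(Add(-13, 2), 13), -1))))) = Mul(Add(94, -765), Add(-470, Add(Mul(255, Pow(34, -1)), Mul(1, Pow(Mul(Add(-13, 2), 13), -1))))) = Mul(-671, Add(-470, Add(Mul(255, Rational(1, 34)), Mul(1, Pow(Mul(-11, 13), -1))))) = Mul(-671, Add(-470, Add(Rational(15, 2), Mul(1, Pow(-143, -1))))) = Mul(-671, Add(-470, Add(Rational(15, 2), Mul(1, Rational(-1, 143))))) = Mul(-671, Add(-470, Add(Rational(15, 2), Rational(-1, 143)))) = Mul(-671, Add(-470, Rational(2143, 286))) = Mul(-671, Rational(-132277, 286)) = Rational(8068897, 26)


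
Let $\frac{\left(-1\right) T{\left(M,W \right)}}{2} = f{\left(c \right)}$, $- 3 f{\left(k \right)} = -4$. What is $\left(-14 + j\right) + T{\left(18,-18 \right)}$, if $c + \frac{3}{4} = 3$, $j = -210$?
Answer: $- \frac{680}{3} \approx -226.67$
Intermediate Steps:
$c = \frac{9}{4}$ ($c = - \frac{3}{4} + 3 = \frac{9}{4} \approx 2.25$)
$f{\left(k \right)} = \frac{4}{3}$ ($f{\left(k \right)} = \left(- \frac{1}{3}\right) \left(-4\right) = \frac{4}{3}$)
$T{\left(M,W \right)} = - \frac{8}{3}$ ($T{\left(M,W \right)} = \left(-2\right) \frac{4}{3} = - \frac{8}{3}$)
$\left(-14 + j\right) + T{\left(18,-18 \right)} = \left(-14 - 210\right) - \frac{8}{3} = -224 - \frac{8}{3} = - \frac{680}{3}$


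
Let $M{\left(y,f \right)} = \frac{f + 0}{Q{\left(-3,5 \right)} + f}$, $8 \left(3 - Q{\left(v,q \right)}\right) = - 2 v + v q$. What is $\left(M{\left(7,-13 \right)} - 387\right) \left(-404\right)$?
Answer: $\frac{11058692}{71} \approx 1.5576 \cdot 10^{5}$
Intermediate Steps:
$Q{\left(v,q \right)} = 3 + \frac{v}{4} - \frac{q v}{8}$ ($Q{\left(v,q \right)} = 3 - \frac{- 2 v + v q}{8} = 3 - \frac{- 2 v + q v}{8} = 3 - \left(- \frac{v}{4} + \frac{q v}{8}\right) = 3 + \frac{v}{4} - \frac{q v}{8}$)
$M{\left(y,f \right)} = \frac{f}{\frac{33}{8} + f}$ ($M{\left(y,f \right)} = \frac{f + 0}{\left(3 + \frac{1}{4} \left(-3\right) - \frac{5}{8} \left(-3\right)\right) + f} = \frac{f}{\left(3 - \frac{3}{4} + \frac{15}{8}\right) + f} = \frac{f}{\frac{33}{8} + f}$)
$\left(M{\left(7,-13 \right)} - 387\right) \left(-404\right) = \left(8 \left(-13\right) \frac{1}{33 + 8 \left(-13\right)} - 387\right) \left(-404\right) = \left(8 \left(-13\right) \frac{1}{33 - 104} - 387\right) \left(-404\right) = \left(8 \left(-13\right) \frac{1}{-71} - 387\right) \left(-404\right) = \left(8 \left(-13\right) \left(- \frac{1}{71}\right) - 387\right) \left(-404\right) = \left(\frac{104}{71} - 387\right) \left(-404\right) = \left(- \frac{27373}{71}\right) \left(-404\right) = \frac{11058692}{71}$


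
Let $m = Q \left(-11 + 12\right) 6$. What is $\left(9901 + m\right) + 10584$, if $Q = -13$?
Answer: $20407$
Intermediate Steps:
$m = -78$ ($m = - 13 \left(-11 + 12\right) 6 = \left(-13\right) 1 \cdot 6 = \left(-13\right) 6 = -78$)
$\left(9901 + m\right) + 10584 = \left(9901 - 78\right) + 10584 = 9823 + 10584 = 20407$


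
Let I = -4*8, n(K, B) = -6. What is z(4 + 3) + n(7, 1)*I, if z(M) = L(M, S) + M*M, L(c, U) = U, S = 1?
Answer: 242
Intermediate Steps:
I = -32
z(M) = 1 + M**2 (z(M) = 1 + M*M = 1 + M**2)
z(4 + 3) + n(7, 1)*I = (1 + (4 + 3)**2) - 6*(-32) = (1 + 7**2) + 192 = (1 + 49) + 192 = 50 + 192 = 242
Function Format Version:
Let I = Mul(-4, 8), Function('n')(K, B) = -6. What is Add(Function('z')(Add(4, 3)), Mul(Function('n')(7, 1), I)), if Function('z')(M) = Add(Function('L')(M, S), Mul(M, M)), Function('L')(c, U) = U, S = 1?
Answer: 242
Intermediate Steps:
I = -32
Function('z')(M) = Add(1, Pow(M, 2)) (Function('z')(M) = Add(1, Mul(M, M)) = Add(1, Pow(M, 2)))
Add(Function('z')(Add(4, 3)), Mul(Function('n')(7, 1), I)) = Add(Add(1, Pow(Add(4, 3), 2)), Mul(-6, -32)) = Add(Add(1, Pow(7, 2)), 192) = Add(Add(1, 49), 192) = Add(50, 192) = 242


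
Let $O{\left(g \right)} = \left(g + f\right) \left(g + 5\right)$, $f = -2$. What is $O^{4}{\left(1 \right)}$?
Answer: $1296$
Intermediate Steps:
$O{\left(g \right)} = \left(-2 + g\right) \left(5 + g\right)$ ($O{\left(g \right)} = \left(g - 2\right) \left(g + 5\right) = \left(-2 + g\right) \left(5 + g\right)$)
$O^{4}{\left(1 \right)} = \left(-10 + 1^{2} + 3 \cdot 1\right)^{4} = \left(-10 + 1 + 3\right)^{4} = \left(-6\right)^{4} = 1296$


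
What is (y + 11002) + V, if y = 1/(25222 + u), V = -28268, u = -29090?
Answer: -66784889/3868 ≈ -17266.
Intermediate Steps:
y = -1/3868 (y = 1/(25222 - 29090) = 1/(-3868) = -1/3868 ≈ -0.00025853)
(y + 11002) + V = (-1/3868 + 11002) - 28268 = 42555735/3868 - 28268 = -66784889/3868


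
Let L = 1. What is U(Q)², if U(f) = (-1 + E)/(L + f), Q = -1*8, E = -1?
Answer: 4/49 ≈ 0.081633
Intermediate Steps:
Q = -8
U(f) = -2/(1 + f) (U(f) = (-1 - 1)/(1 + f) = -2/(1 + f))
U(Q)² = (-2/(1 - 8))² = (-2/(-7))² = (-2*(-⅐))² = (2/7)² = 4/49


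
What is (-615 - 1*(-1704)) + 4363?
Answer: 5452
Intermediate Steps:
(-615 - 1*(-1704)) + 4363 = (-615 + 1704) + 4363 = 1089 + 4363 = 5452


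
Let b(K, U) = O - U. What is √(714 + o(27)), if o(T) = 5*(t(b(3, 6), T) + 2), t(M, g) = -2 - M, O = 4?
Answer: 2*√181 ≈ 26.907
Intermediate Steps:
b(K, U) = 4 - U
o(T) = 10 (o(T) = 5*((-2 - (4 - 1*6)) + 2) = 5*((-2 - (4 - 6)) + 2) = 5*((-2 - 1*(-2)) + 2) = 5*((-2 + 2) + 2) = 5*(0 + 2) = 5*2 = 10)
√(714 + o(27)) = √(714 + 10) = √724 = 2*√181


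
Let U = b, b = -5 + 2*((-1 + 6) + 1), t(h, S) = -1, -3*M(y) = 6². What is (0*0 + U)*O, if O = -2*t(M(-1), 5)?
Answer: 14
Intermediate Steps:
M(y) = -12 (M(y) = -⅓*6² = -⅓*36 = -12)
O = 2 (O = -2*(-1) = 2)
b = 7 (b = -5 + 2*(5 + 1) = -5 + 2*6 = -5 + 12 = 7)
U = 7
(0*0 + U)*O = (0*0 + 7)*2 = (0 + 7)*2 = 7*2 = 14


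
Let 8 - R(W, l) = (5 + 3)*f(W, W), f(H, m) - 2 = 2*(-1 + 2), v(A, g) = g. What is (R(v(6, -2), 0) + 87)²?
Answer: 3969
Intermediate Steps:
f(H, m) = 4 (f(H, m) = 2 + 2*(-1 + 2) = 2 + 2*1 = 2 + 2 = 4)
R(W, l) = -24 (R(W, l) = 8 - (5 + 3)*4 = 8 - 8*4 = 8 - 1*32 = 8 - 32 = -24)
(R(v(6, -2), 0) + 87)² = (-24 + 87)² = 63² = 3969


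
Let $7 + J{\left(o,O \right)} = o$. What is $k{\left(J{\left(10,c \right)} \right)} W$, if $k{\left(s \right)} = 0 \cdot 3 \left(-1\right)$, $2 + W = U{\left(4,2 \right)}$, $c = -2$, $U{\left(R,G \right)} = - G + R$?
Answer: $0$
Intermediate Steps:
$U{\left(R,G \right)} = R - G$
$J{\left(o,O \right)} = -7 + o$
$W = 0$ ($W = -2 + \left(4 - 2\right) = -2 + 2 = 0$)
$k{\left(s \right)} = 0$ ($k{\left(s \right)} = 0 \left(-1\right) = 0$)
$k{\left(J{\left(10,c \right)} \right)} W = 0 \cdot 0 = 0$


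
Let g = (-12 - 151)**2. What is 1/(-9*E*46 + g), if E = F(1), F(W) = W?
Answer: 1/26155 ≈ 3.8234e-5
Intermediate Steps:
E = 1
g = 26569 (g = (-163)**2 = 26569)
1/(-9*E*46 + g) = 1/(-9*1*46 + 26569) = 1/(-9*46 + 26569) = 1/(-414 + 26569) = 1/26155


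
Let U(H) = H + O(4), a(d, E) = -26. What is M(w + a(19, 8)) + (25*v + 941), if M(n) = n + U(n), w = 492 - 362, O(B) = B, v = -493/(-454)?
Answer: 535787/454 ≈ 1180.1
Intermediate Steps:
v = 493/454 (v = -493*(-1/454) = 493/454 ≈ 1.0859)
w = 130
U(H) = 4 + H (U(H) = H + 4 = 4 + H)
M(n) = 4 + 2*n (M(n) = n + (4 + n) = 4 + 2*n)
M(w + a(19, 8)) + (25*v + 941) = (4 + 2*(130 - 26)) + (25*(493/454) + 941) = (4 + 2*104) + (12325/454 + 941) = (4 + 208) + 439539/454 = 212 + 439539/454 = 535787/454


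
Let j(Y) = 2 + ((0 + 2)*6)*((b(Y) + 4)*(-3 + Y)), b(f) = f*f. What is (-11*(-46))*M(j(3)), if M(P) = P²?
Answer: 2024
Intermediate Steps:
b(f) = f²
j(Y) = 2 + 12*(-3 + Y)*(4 + Y²) (j(Y) = 2 + ((0 + 2)*6)*((Y² + 4)*(-3 + Y)) = 2 + (2*6)*((4 + Y²)*(-3 + Y)) = 2 + 12*((-3 + Y)*(4 + Y²)) = 2 + 12*(-3 + Y)*(4 + Y²))
(-11*(-46))*M(j(3)) = (-11*(-46))*(-142 - 36*3² + 12*3³ + 48*3)² = 506*(-142 - 36*9 + 12*27 + 144)² = 506*(-142 - 324 + 324 + 144)² = 506*2² = 506*4 = 2024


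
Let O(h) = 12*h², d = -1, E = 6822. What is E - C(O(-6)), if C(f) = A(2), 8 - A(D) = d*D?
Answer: 6812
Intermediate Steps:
A(D) = 8 + D (A(D) = 8 - (-1)*D = 8 + D)
C(f) = 10 (C(f) = 8 + 2 = 10)
E - C(O(-6)) = 6822 - 1*10 = 6822 - 10 = 6812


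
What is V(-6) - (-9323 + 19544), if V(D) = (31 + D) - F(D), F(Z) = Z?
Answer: -10190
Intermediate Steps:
V(D) = 31 (V(D) = (31 + D) - D = 31)
V(-6) - (-9323 + 19544) = 31 - (-9323 + 19544) = 31 - 1*10221 = 31 - 10221 = -10190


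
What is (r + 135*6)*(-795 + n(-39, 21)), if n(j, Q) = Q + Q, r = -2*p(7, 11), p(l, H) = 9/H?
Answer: -6695676/11 ≈ -6.0870e+5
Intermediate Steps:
r = -18/11 ≈ -1.6364
n(j, Q) = 2*Q
(r + 135*6)*(-795 + n(-39, 21)) = (-18/11 + 135*6)*(-795 + 2*21) = (-18/11 + 810)*(-795 + 42) = (8892/11)*(-753) = -6695676/11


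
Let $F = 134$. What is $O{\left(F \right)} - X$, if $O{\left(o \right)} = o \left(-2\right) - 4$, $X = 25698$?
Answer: $-25970$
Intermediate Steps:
$O{\left(o \right)} = -4 - 2 o$ ($O{\left(o \right)} = - 2 o - 4 = -4 - 2 o$)
$O{\left(F \right)} - X = \left(-4 - 268\right) - 25698 = -272 - 25698 = -25970$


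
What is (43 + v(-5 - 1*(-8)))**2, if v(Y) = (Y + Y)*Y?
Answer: 3721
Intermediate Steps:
v(Y) = 2*Y**2 (v(Y) = (2*Y)*Y = 2*Y**2)
(43 + v(-5 - 1*(-8)))**2 = (43 + 2*(-5 - 1*(-8))**2)**2 = (43 + 2*(-5 + 8)**2)**2 = (43 + 2*3**2)**2 = (43 + 2*9)**2 = (43 + 18)**2 = 61**2 = 3721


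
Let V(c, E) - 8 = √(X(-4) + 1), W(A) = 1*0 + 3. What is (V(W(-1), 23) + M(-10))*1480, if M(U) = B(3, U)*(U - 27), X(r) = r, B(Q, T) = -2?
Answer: 121360 + 1480*I*√3 ≈ 1.2136e+5 + 2563.4*I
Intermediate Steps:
W(A) = 3 (W(A) = 0 + 3 = 3)
M(U) = 54 - 2*U (M(U) = -2*(U - 27) = -2*(-27 + U) = 54 - 2*U)
V(c, E) = 8 + I*√3 (V(c, E) = 8 + √(-4 + 1) = 8 + √(-3) = 8 + I*√3)
(V(W(-1), 23) + M(-10))*1480 = ((8 + I*√3) + (54 - 2*(-10)))*1480 = ((8 + I*√3) + (54 + 20))*1480 = ((8 + I*√3) + 74)*1480 = (82 + I*√3)*1480 = 121360 + 1480*I*√3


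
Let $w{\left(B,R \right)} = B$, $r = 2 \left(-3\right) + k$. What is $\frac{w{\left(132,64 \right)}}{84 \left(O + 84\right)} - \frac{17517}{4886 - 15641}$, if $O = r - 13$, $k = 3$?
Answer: $\frac{2818799}{1706460} \approx 1.6518$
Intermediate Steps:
$r = -3$ ($r = 2 \left(-3\right) + 3 = -6 + 3 = -3$)
$O = -16$ ($O = -3 - 13 = -16$)
$\frac{w{\left(132,64 \right)}}{84 \left(O + 84\right)} - \frac{17517}{4886 - 15641} = \frac{132}{84 \left(-16 + 84\right)} - \frac{17517}{4886 - 15641} = \frac{132}{84 \cdot 68} - \frac{17517}{-10755} = \frac{132}{5712} - - \frac{5839}{3585} = 132 \cdot \frac{1}{5712} + \frac{5839}{3585} = \frac{11}{476} + \frac{5839}{3585} = \frac{2818799}{1706460}$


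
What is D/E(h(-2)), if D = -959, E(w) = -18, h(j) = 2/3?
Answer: 959/18 ≈ 53.278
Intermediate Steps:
h(j) = ⅔ (h(j) = 2*(⅓) = ⅔)
D/E(h(-2)) = -959/(-18) = -959*(-1/18) = 959/18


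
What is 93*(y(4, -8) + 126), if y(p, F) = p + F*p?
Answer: 9114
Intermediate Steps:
93*(y(4, -8) + 126) = 93*(4*(1 - 8) + 126) = 93*(4*(-7) + 126) = 93*(-28 + 126) = 93*98 = 9114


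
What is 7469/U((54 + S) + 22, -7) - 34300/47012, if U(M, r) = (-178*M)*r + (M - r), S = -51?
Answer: -25657499/52354578 ≈ -0.49007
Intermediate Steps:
U(M, r) = M - r - 178*M*r (U(M, r) = -178*M*r + (M - r) = M - r - 178*M*r)
7469/U((54 + S) + 22, -7) - 34300/47012 = 7469/(((54 - 51) + 22) - 1*(-7) - 178*((54 - 51) + 22)*(-7)) - 34300/47012 = 7469/((3 + 22) + 7 - 178*(3 + 22)*(-7)) - 34300*1/47012 = 7469/(25 + 7 - 178*25*(-7)) - 1225/1679 = 7469/(25 + 7 + 31150) - 1225/1679 = 7469/31182 - 1225/1679 = -25657499/52354578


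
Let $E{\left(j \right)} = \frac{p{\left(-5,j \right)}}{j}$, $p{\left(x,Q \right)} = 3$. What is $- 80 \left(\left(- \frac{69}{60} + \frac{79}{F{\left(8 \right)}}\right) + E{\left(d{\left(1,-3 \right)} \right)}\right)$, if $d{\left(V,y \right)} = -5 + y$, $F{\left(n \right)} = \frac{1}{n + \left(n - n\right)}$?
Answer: $-50438$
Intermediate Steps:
$F{\left(n \right)} = \frac{1}{n}$ ($F{\left(n \right)} = \frac{1}{n + 0} = \frac{1}{n}$)
$E{\left(j \right)} = \frac{3}{j}$
$- 80 \left(\left(- \frac{69}{60} + \frac{79}{F{\left(8 \right)}}\right) + E{\left(d{\left(1,-3 \right)} \right)}\right) = - 80 \left(\left(- \frac{69}{60} + \frac{79}{\frac{1}{8}}\right) + \frac{3}{-5 - 3}\right) = - 80 \left(\left(\left(-69\right) \frac{1}{60} + 79 \frac{1}{\frac{1}{8}}\right) + \frac{3}{-8}\right) = - 80 \left(\left(- \frac{23}{20} + 79 \cdot 8\right) + 3 \left(- \frac{1}{8}\right)\right) = - 80 \left(\left(- \frac{23}{20} + 632\right) - \frac{3}{8}\right) = - 80 \left(\frac{12617}{20} - \frac{3}{8}\right) = \left(-80\right) \frac{25219}{40} = -50438$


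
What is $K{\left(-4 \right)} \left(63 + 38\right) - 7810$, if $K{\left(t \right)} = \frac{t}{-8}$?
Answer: $- \frac{15519}{2} \approx -7759.5$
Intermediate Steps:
$K{\left(t \right)} = - \frac{t}{8}$ ($K{\left(t \right)} = t \left(- \frac{1}{8}\right) = - \frac{t}{8}$)
$K{\left(-4 \right)} \left(63 + 38\right) - 7810 = \left(- \frac{1}{8}\right) \left(-4\right) \left(63 + 38\right) - 7810 = \frac{1}{2} \cdot 101 - 7810 = \frac{101}{2} - 7810 = - \frac{15519}{2}$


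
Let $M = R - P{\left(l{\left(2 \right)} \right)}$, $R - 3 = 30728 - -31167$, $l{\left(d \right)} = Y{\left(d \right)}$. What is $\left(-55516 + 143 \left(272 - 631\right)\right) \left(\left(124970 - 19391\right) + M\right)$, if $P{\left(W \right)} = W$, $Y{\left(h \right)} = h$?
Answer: $-17895206175$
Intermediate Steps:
$l{\left(d \right)} = d$
$R = 61898$ ($R = 3 + \left(30728 - -31167\right) = 3 + \left(30728 + 31167\right) = 3 + 61895 = 61898$)
$M = 61896$ ($M = 61898 - 2 = 61896$)
$\left(-55516 + 143 \left(272 - 631\right)\right) \left(\left(124970 - 19391\right) + M\right) = \left(-55516 + 143 \left(272 - 631\right)\right) \left(\left(124970 - 19391\right) + 61896\right) = \left(-55516 + 143 \left(-359\right)\right) \left(105579 + 61896\right) = \left(-55516 - 51337\right) 167475 = \left(-106853\right) 167475 = -17895206175$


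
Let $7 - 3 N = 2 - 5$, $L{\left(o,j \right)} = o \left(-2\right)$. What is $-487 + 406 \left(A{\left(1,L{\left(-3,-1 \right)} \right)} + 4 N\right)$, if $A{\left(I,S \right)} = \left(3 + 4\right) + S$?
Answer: $\frac{30613}{3} \approx 10204.0$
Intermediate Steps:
$L{\left(o,j \right)} = - 2 o$
$A{\left(I,S \right)} = 7 + S$
$N = \frac{10}{3}$ ($N = \frac{7}{3} - \frac{2 - 5}{3} = \frac{7}{3} - -1 = \frac{7}{3} + 1 = \frac{10}{3} \approx 3.3333$)
$-487 + 406 \left(A{\left(1,L{\left(-3,-1 \right)} \right)} + 4 N\right) = -487 + 406 \left(\left(7 - -6\right) + 4 \cdot \frac{10}{3}\right) = -487 + 406 \left(\left(7 + 6\right) + \frac{40}{3}\right) = -487 + 406 \left(13 + \frac{40}{3}\right) = -487 + 406 \cdot \frac{79}{3} = -487 + \frac{32074}{3} = \frac{30613}{3}$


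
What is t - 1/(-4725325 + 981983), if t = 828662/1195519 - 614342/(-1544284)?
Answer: 942455363891542056/863879512403313679 ≈ 1.0910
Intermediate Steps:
t = 1007073500753/923110431698 (t = 828662*(1/1195519) - 614342*(-1/1544284) = 828662/1195519 + 307171/772142 = 1007073500753/923110431698 ≈ 1.0910)
t - 1/(-4725325 + 981983) = 1007073500753/923110431698 - 1/(-4725325 + 981983) = 1007073500753/923110431698 - 1/(-3743342) = 1007073500753/923110431698 - 1*(-1/3743342) = 1007073500753/923110431698 + 1/3743342 = 942455363891542056/863879512403313679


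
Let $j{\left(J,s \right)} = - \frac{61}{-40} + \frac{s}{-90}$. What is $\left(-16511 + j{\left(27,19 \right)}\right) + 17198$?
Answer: $\frac{247793}{360} \approx 688.31$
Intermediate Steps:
$j{\left(J,s \right)} = \frac{61}{40} - \frac{s}{90}$ ($j{\left(J,s \right)} = \left(-61\right) \left(- \frac{1}{40}\right) + s \left(- \frac{1}{90}\right) = \frac{61}{40} - \frac{s}{90}$)
$\left(-16511 + j{\left(27,19 \right)}\right) + 17198 = \left(-16511 + \left(\frac{61}{40} - \frac{19}{90}\right)\right) + 17198 = \left(-16511 + \frac{473}{360}\right) + 17198 = - \frac{5943487}{360} + 17198 = \frac{247793}{360}$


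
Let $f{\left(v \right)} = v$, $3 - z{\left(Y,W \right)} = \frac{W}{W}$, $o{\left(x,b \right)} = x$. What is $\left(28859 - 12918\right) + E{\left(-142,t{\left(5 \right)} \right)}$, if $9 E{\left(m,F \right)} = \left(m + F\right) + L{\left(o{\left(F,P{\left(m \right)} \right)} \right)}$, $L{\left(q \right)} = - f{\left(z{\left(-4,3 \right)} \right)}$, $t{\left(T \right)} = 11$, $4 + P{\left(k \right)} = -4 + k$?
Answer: $\frac{143336}{9} \approx 15926.0$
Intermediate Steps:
$P{\left(k \right)} = -8 + k$ ($P{\left(k \right)} = -4 + \left(-4 + k\right) = -8 + k$)
$z{\left(Y,W \right)} = 2$ ($z{\left(Y,W \right)} = 3 - \frac{W}{W} = 3 - 1 = 2$)
$L{\left(q \right)} = -2$ ($L{\left(q \right)} = \left(-1\right) 2 = -2$)
$E{\left(m,F \right)} = - \frac{2}{9} + \frac{F}{9} + \frac{m}{9}$ ($E{\left(m,F \right)} = \frac{\left(m + F\right) - 2}{9} = \frac{\left(F + m\right) - 2}{9} = \frac{-2 + F + m}{9} = - \frac{2}{9} + \frac{F}{9} + \frac{m}{9}$)
$\left(28859 - 12918\right) + E{\left(-142,t{\left(5 \right)} \right)} = \left(28859 - 12918\right) + \left(- \frac{2}{9} + \frac{1}{9} \cdot 11 + \frac{1}{9} \left(-142\right)\right) = 15941 - \frac{133}{9} = \frac{143336}{9}$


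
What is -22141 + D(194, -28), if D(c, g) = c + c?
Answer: -21753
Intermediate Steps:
D(c, g) = 2*c
-22141 + D(194, -28) = -22141 + 2*194 = -22141 + 388 = -21753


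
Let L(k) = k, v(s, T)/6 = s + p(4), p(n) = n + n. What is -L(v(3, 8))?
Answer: -66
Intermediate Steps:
p(n) = 2*n
v(s, T) = 48 + 6*s (v(s, T) = 6*(s + 2*4) = 6*(s + 8) = 6*(8 + s) = 48 + 6*s)
-L(v(3, 8)) = -(48 + 6*3) = -(48 + 18) = -1*66 = -66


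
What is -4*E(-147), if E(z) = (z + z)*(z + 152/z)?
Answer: -174088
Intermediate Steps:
E(z) = 2*z*(z + 152/z) (E(z) = (2*z)*(z + 152/z) = 2*z*(z + 152/z))
-4*E(-147) = -4*(304 + 2*(-147)²) = -4*(304 + 2*21609) = -4*(304 + 43218) = -4*43522 = -174088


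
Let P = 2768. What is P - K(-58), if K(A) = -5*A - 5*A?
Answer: 2188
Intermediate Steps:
K(A) = -10*A
P - K(-58) = 2768 - (-10)*(-58) = 2768 - 1*580 = 2768 - 580 = 2188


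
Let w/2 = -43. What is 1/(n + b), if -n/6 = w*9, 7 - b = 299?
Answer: 1/4352 ≈ 0.00022978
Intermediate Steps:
w = -86 (w = 2*(-43) = -86)
b = -292 (b = 7 - 1*299 = 7 - 299 = -292)
n = 4644 (n = -(-516)*9 = -6*(-774) = 4644)
1/(n + b) = 1/(4644 - 292) = 1/4352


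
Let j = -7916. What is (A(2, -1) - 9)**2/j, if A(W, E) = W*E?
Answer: -121/7916 ≈ -0.015285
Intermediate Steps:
A(W, E) = E*W
(A(2, -1) - 9)**2/j = (-1*2 - 9)**2/(-7916) = (-2 - 9)**2*(-1/7916) = (-11)**2*(-1/7916) = 121*(-1/7916) = -121/7916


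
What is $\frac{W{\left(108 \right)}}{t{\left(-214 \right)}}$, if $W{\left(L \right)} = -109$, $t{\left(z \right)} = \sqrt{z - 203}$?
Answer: $\frac{109 i \sqrt{417}}{417} \approx 5.3378 i$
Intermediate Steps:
$t{\left(z \right)} = \sqrt{-203 + z}$
$\frac{W{\left(108 \right)}}{t{\left(-214 \right)}} = - \frac{109}{\sqrt{-203 - 214}} = - \frac{109}{\sqrt{-417}} = - \frac{109}{i \sqrt{417}} = - 109 \left(- \frac{i \sqrt{417}}{417}\right) = \frac{109 i \sqrt{417}}{417}$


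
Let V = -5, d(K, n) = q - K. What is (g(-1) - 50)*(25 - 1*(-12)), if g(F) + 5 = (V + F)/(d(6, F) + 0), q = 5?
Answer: -1813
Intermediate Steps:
d(K, n) = 5 - K
g(F) = -F (g(F) = -5 + (-5 + F)/((5 - 1*6) + 0) = -5 + (-5 + F)/((5 - 6) + 0) = -5 + (-5 + F)/(-1 + 0) = -5 + (-5 + F)/(-1) = -5 + (-5 + F)*(-1) = -5 + (5 - F) = -F)
(g(-1) - 50)*(25 - 1*(-12)) = (-1*(-1) - 50)*(25 - 1*(-12)) = (1 - 50)*(25 + 12) = -49*37 = -1813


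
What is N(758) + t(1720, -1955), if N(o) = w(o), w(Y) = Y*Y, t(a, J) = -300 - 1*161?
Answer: 574103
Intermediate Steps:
t(a, J) = -461 (t(a, J) = -300 - 161 = -461)
w(Y) = Y²
N(o) = o²
N(758) + t(1720, -1955) = 758² - 461 = 574564 - 461 = 574103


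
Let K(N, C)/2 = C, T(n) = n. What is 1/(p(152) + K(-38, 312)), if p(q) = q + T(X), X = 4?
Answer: 1/780 ≈ 0.0012821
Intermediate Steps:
K(N, C) = 2*C
p(q) = 4 + q (p(q) = q + 4 = 4 + q)
1/(p(152) + K(-38, 312)) = 1/((4 + 152) + 2*312) = 1/(156 + 624) = 1/780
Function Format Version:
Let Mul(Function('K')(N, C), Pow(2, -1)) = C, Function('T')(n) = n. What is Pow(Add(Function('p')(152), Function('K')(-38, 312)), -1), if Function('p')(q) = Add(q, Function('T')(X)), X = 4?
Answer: Rational(1, 780) ≈ 0.0012821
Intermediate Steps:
Function('K')(N, C) = Mul(2, C)
Function('p')(q) = Add(4, q) (Function('p')(q) = Add(q, 4) = Add(4, q))
Pow(Add(Function('p')(152), Function('K')(-38, 312)), -1) = Pow(Add(Add(4, 152), Mul(2, 312)), -1) = Pow(Add(156, 624), -1) = Pow(780, -1) = Rational(1, 780)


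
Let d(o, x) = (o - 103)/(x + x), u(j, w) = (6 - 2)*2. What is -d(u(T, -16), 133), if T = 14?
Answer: 5/14 ≈ 0.35714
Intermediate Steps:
u(j, w) = 8 (u(j, w) = 4*2 = 8)
d(o, x) = (-103 + o)/(2*x) (d(o, x) = (-103 + o)/((2*x)) = (-103 + o)*(1/(2*x)) = (-103 + o)/(2*x))
-d(u(T, -16), 133) = -(-103 + 8)/(2*133) = -(-95)/(2*133) = -1*(-5/14) = 5/14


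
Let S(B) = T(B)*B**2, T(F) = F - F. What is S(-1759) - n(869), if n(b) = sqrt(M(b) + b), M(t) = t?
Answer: -sqrt(1738) ≈ -41.689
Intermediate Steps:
T(F) = 0
n(b) = sqrt(2)*sqrt(b) (n(b) = sqrt(b + b) = sqrt(2*b) = sqrt(2)*sqrt(b))
S(B) = 0 (S(B) = 0*B**2 = 0)
S(-1759) - n(869) = 0 - sqrt(2)*sqrt(869) = 0 - sqrt(1738) = -sqrt(1738)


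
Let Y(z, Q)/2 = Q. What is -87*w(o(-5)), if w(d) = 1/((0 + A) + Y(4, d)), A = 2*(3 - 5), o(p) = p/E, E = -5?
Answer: 87/2 ≈ 43.500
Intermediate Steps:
Y(z, Q) = 2*Q
o(p) = -p/5 (o(p) = p/(-5) = p*(-⅕) = -p/5)
A = -4 (A = 2*(-2) = -4)
w(d) = 1/(-4 + 2*d) (w(d) = 1/((0 - 4) + 2*d) = 1/(-4 + 2*d))
-87*w(o(-5)) = -87/(2*(-2 - ⅕*(-5))) = -87/(2*(-2 + 1)) = -87/(2*(-1)) = -87*(-1)/2 = -87*(-½) = 87/2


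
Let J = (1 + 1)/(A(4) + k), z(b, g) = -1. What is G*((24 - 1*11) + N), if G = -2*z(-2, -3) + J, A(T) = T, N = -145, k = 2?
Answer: -308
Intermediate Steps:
J = 1/3 (J = (1 + 1)/(4 + 2) = 2/6 = 2*(1/6) = 1/3 ≈ 0.33333)
G = 7/3 (G = -2*(-1) + 1/3 = 2 + 1/3 = 7/3 ≈ 2.3333)
G*((24 - 1*11) + N) = 7*((24 - 1*11) - 145)/3 = 7*((24 - 11) - 145)/3 = 7*(13 - 145)/3 = (7/3)*(-132) = -308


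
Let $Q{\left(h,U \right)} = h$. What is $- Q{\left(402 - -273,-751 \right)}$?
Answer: $-675$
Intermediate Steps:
$- Q{\left(402 - -273,-751 \right)} = - (402 - -273) = - (402 + 273) = \left(-1\right) 675 = -675$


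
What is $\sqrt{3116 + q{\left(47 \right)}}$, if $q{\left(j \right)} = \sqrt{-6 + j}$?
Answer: $\sqrt{3116 + \sqrt{41}} \approx 55.878$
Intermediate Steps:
$\sqrt{3116 + q{\left(47 \right)}} = \sqrt{3116 + \sqrt{-6 + 47}} = \sqrt{3116 + \sqrt{41}}$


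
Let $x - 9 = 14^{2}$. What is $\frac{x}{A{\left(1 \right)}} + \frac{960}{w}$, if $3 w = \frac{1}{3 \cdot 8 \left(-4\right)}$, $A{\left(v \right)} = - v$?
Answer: $-276685$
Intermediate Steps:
$w = - \frac{1}{288}$ ($w = \frac{1}{3 \cdot 3 \cdot 8 \left(-4\right)} = \frac{1}{3 \cdot 24 \left(-4\right)} = \frac{1}{3 \left(-96\right)} = \frac{1}{3} \left(- \frac{1}{96}\right) = - \frac{1}{288} \approx -0.0034722$)
$x = 205$ ($x = 9 + 14^{2} = 9 + 196 = 205$)
$\frac{x}{A{\left(1 \right)}} + \frac{960}{w} = \frac{205}{\left(-1\right) 1} + \frac{960}{- \frac{1}{288}} = \frac{205}{-1} + 960 \left(-288\right) = 205 \left(-1\right) - 276480 = -205 - 276480 = -276685$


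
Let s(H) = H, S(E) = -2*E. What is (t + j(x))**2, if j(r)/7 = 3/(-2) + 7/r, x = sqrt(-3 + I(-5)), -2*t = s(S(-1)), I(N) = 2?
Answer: -9075/4 + 1127*I ≈ -2268.8 + 1127.0*I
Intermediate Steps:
t = -1 (t = -(-1)*(-1) = -1/2*2 = -1)
x = I (x = sqrt(-3 + 2) = sqrt(-1) = I ≈ 1.0*I)
j(r) = -21/2 + 49/r (j(r) = 7*(3/(-2) + 7/r) = 7*(3*(-1/2) + 7/r) = 7*(-3/2 + 7/r) = -21/2 + 49/r)
(t + j(x))**2 = (-1 + (-21/2 + 49/I))**2 = (-1 + (-21/2 + 49*(-I)))**2 = (-1 + (-21/2 - 49*I))**2 = (-23/2 - 49*I)**2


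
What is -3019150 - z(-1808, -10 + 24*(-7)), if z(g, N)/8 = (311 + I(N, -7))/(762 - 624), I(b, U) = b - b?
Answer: -208322594/69 ≈ -3.0192e+6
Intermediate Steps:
I(b, U) = 0
z(g, N) = 1244/69 (z(g, N) = 8*((311 + 0)/(762 - 624)) = 8*(311/138) = 1244/69)
-3019150 - z(-1808, -10 + 24*(-7)) = -3019150 - 1*1244/69 = -3019150 - 1244/69 = -208322594/69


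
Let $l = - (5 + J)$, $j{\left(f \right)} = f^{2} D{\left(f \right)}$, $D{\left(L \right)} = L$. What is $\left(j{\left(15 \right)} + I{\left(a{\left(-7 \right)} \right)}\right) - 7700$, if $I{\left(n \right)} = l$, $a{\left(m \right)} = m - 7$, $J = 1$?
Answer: $-4331$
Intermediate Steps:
$a{\left(m \right)} = -7 + m$ ($a{\left(m \right)} = m - 7 = -7 + m$)
$j{\left(f \right)} = f^{3}$ ($j{\left(f \right)} = f^{2} f = f^{3}$)
$l = -6$ ($l = - (5 + 1) = \left(-1\right) 6 = -6$)
$I{\left(n \right)} = -6$
$\left(j{\left(15 \right)} + I{\left(a{\left(-7 \right)} \right)}\right) - 7700 = \left(15^{3} - 6\right) - 7700 = \left(3375 - 6\right) - 7700 = 3369 - 7700 = -4331$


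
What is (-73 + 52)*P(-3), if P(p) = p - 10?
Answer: 273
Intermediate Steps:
P(p) = -10 + p
(-73 + 52)*P(-3) = (-73 + 52)*(-10 - 3) = -21*(-13) = 273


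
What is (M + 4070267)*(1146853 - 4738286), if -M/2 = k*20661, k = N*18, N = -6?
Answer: -30645852220619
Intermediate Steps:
k = -108 (k = -6*18 = -108)
M = 4462776 (M = -(-216)*20661 = -2*(-2231388) = 4462776)
(M + 4070267)*(1146853 - 4738286) = (4462776 + 4070267)*(1146853 - 4738286) = 8533043*(-3591433) = -30645852220619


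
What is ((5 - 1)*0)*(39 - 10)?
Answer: 0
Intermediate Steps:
((5 - 1)*0)*(39 - 10) = (4*0)*29 = 0*29 = 0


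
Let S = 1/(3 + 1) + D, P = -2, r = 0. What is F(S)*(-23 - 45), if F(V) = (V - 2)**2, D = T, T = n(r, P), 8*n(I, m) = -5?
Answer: -6137/16 ≈ -383.56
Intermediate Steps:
n(I, m) = -5/8 (n(I, m) = (1/8)*(-5) = -5/8)
T = -5/8 ≈ -0.62500
D = -5/8 ≈ -0.62500
S = -3/8 (S = 1/(3 + 1) - 5/8 = 1/4 - 5/8 = -3/8 ≈ -0.37500)
F(V) = (-2 + V)**2
F(S)*(-23 - 45) = (-2 - 3/8)**2*(-23 - 45) = (-19/8)**2*(-68) = (361/64)*(-68) = -6137/16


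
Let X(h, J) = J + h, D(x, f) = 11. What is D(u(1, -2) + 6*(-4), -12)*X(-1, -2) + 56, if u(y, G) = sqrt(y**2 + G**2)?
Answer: 23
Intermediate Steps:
u(y, G) = sqrt(G**2 + y**2)
D(u(1, -2) + 6*(-4), -12)*X(-1, -2) + 56 = 11*(-2 - 1) + 56 = 11*(-3) + 56 = -33 + 56 = 23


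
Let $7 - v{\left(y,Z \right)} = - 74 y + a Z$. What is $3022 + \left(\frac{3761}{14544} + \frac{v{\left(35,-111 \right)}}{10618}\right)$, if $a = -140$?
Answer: $\frac{233266843765}{77214096} \approx 3021.0$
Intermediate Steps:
$v{\left(y,Z \right)} = 7 + 74 y + 140 Z$ ($v{\left(y,Z \right)} = 7 - \left(- 74 y - 140 Z\right) = 7 - \left(- 140 Z - 74 y\right) = 7 + \left(74 y + 140 Z\right) = 7 + 74 y + 140 Z$)
$3022 + \left(\frac{3761}{14544} + \frac{v{\left(35,-111 \right)}}{10618}\right) = 3022 + \left(\frac{3761}{14544} + \frac{7 + 74 \cdot 35 + 140 \left(-111\right)}{10618}\right) = 3022 + \left(3761 \cdot \frac{1}{14544} + \left(7 + 2590 - 15540\right) \frac{1}{10618}\right) = 3022 + \left(\frac{3761}{14544} - \frac{12943}{10618}\right) = 3022 - \frac{74154347}{77214096} = \frac{233266843765}{77214096}$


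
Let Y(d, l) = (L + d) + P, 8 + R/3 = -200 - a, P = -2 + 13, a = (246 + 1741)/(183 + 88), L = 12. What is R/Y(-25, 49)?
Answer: 175065/542 ≈ 323.00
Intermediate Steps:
a = 1987/271 ≈ 7.3321
P = 11
R = -175065/271 (R = -24 + 3*(-200 - 1*1987/271) = -24 + 3*(-200 - 1987/271) = -24 + 3*(-56187/271) = -24 - 168561/271 = -175065/271 ≈ -646.00)
Y(d, l) = 23 + d (Y(d, l) = (12 + d) + 11 = 23 + d)
R/Y(-25, 49) = -175065/(271*(23 - 25)) = -175065/271/(-2) = -175065/271*(-1/2) = 175065/542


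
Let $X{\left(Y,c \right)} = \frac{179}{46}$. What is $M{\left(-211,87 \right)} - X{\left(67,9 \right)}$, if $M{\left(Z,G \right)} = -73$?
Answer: $- \frac{3537}{46} \approx -76.891$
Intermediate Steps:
$X{\left(Y,c \right)} = \frac{179}{46}$ ($X{\left(Y,c \right)} = 179 \cdot \frac{1}{46} = \frac{179}{46}$)
$M{\left(-211,87 \right)} - X{\left(67,9 \right)} = -73 - \frac{179}{46} = - \frac{3537}{46}$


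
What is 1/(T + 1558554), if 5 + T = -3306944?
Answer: -1/1748395 ≈ -5.7195e-7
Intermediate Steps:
T = -3306949 (T = -5 - 3306944 = -3306949)
1/(T + 1558554) = 1/(-3306949 + 1558554) = 1/(-1748395) = -1/1748395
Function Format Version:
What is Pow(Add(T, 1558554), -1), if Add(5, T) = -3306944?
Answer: Rational(-1, 1748395) ≈ -5.7195e-7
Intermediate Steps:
T = -3306949 (T = Add(-5, -3306944) = -3306949)
Pow(Add(T, 1558554), -1) = Pow(Add(-3306949, 1558554), -1) = Pow(-1748395, -1) = Rational(-1, 1748395)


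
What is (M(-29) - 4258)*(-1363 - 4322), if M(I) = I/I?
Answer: 24201045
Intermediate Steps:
M(I) = 1
(M(-29) - 4258)*(-1363 - 4322) = (1 - 4258)*(-1363 - 4322) = -4257*(-5685) = 24201045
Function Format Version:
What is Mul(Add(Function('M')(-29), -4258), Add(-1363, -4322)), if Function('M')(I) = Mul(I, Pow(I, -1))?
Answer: 24201045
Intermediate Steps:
Function('M')(I) = 1
Mul(Add(Function('M')(-29), -4258), Add(-1363, -4322)) = Mul(Add(1, -4258), Add(-1363, -4322)) = Mul(-4257, -5685) = 24201045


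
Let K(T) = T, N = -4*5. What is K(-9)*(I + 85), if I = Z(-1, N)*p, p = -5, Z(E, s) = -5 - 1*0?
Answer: -990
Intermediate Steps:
N = -20
Z(E, s) = -5 (Z(E, s) = -5 + 0 = -5)
I = 25 (I = -5*(-5) = 25)
K(-9)*(I + 85) = -9*(25 + 85) = -9*110 = -990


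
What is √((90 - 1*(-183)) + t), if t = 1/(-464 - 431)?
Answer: √218678930/895 ≈ 16.523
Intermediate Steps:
t = -1/895 (t = 1/(-895) = -1/895 ≈ -0.0011173)
√((90 - 1*(-183)) + t) = √((90 - 1*(-183)) - 1/895) = √((90 + 183) - 1/895) = √(273 - 1/895) = √(244334/895) = √218678930/895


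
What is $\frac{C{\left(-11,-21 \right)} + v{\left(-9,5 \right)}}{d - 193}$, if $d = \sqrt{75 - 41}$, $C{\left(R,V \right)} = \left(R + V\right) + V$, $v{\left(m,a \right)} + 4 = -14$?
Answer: $\frac{13703}{37215} + \frac{71 \sqrt{34}}{37215} \approx 0.37934$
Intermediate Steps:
$v{\left(m,a \right)} = -18$ ($v{\left(m,a \right)} = -4 - 14 = -18$)
$C{\left(R,V \right)} = R + 2 V$
$d = \sqrt{34} \approx 5.8309$
$\frac{C{\left(-11,-21 \right)} + v{\left(-9,5 \right)}}{d - 193} = \frac{\left(-11 + 2 \left(-21\right)\right) - 18}{\sqrt{34} - 193} = \frac{\left(-11 - 42\right) - 18}{-193 + \sqrt{34}} = \frac{-53 - 18}{-193 + \sqrt{34}} = - \frac{71}{-193 + \sqrt{34}}$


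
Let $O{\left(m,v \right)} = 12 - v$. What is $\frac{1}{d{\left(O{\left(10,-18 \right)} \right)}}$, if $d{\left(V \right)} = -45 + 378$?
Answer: $\frac{1}{333} \approx 0.003003$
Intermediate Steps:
$d{\left(V \right)} = 333$
$\frac{1}{d{\left(O{\left(10,-18 \right)} \right)}} = \frac{1}{333}$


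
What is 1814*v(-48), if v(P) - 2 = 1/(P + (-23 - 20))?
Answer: 328334/91 ≈ 3608.1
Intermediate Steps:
v(P) = 2 + 1/(-43 + P) (v(P) = 2 + 1/(P + (-23 - 20)) = 2 + 1/(P - 43) = 2 + 1/(-43 + P))
1814*v(-48) = 1814*((-85 + 2*(-48))/(-43 - 48)) = 1814*((-85 - 96)/(-91)) = 1814*(-1/91*(-181)) = 1814*(181/91) = 328334/91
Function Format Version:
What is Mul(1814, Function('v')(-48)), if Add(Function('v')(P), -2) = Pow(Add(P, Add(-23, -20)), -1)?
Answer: Rational(328334, 91) ≈ 3608.1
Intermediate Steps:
Function('v')(P) = Add(2, Pow(Add(-43, P), -1)) (Function('v')(P) = Add(2, Pow(Add(P, Add(-23, -20)), -1)) = Add(2, Pow(Add(P, -43), -1)) = Add(2, Pow(Add(-43, P), -1)))
Mul(1814, Function('v')(-48)) = Mul(1814, Mul(Pow(Add(-43, -48), -1), Add(-85, Mul(2, -48)))) = Mul(1814, Mul(Pow(-91, -1), Add(-85, -96))) = Mul(1814, Mul(Rational(-1, 91), -181)) = Mul(1814, Rational(181, 91)) = Rational(328334, 91)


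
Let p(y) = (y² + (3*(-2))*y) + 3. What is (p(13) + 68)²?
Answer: 26244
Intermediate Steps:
p(y) = 3 + y² - 6*y (p(y) = (y² - 6*y) + 3 = 3 + y² - 6*y)
(p(13) + 68)² = ((3 + 13² - 6*13) + 68)² = ((3 + 169 - 78) + 68)² = (94 + 68)² = 162² = 26244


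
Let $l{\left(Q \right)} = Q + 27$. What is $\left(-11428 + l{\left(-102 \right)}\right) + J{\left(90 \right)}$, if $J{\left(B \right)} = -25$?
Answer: $-11528$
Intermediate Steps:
$l{\left(Q \right)} = 27 + Q$
$\left(-11428 + l{\left(-102 \right)}\right) + J{\left(90 \right)} = \left(-11428 + \left(27 - 102\right)\right) - 25 = \left(-11428 - 75\right) - 25 = -11503 - 25 = -11528$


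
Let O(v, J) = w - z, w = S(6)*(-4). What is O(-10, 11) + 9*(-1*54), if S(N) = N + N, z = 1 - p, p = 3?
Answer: -532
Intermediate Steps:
z = -2 (z = 1 - 1*3 = 1 - 3 = -2)
S(N) = 2*N
w = -48 (w = (2*6)*(-4) = 12*(-4) = -48)
O(v, J) = -46 (O(v, J) = -48 - 1*(-2) = -48 + 2 = -46)
O(-10, 11) + 9*(-1*54) = -46 + 9*(-1*54) = -46 + 9*(-54) = -46 - 486 = -532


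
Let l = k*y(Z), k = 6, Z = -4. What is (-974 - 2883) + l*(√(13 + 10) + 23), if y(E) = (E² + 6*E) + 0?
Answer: -4961 - 48*√23 ≈ -5191.2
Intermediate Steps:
y(E) = E² + 6*E
l = -48 (l = 6*(-4*(6 - 4)) = 6*(-4*2) = 6*(-8) = -48)
(-974 - 2883) + l*(√(13 + 10) + 23) = (-974 - 2883) - 48*(√(13 + 10) + 23) = -3857 - 48*(√23 + 23) = -3857 - 48*(23 + √23) = -3857 + (-1104 - 48*√23) = -4961 - 48*√23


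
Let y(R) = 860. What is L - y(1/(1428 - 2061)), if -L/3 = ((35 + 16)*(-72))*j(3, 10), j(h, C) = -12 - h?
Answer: -166100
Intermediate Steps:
L = -165240 (L = -3*(35 + 16)*(-72)*(-12 - 1*3) = -3*51*(-72)*(-12 - 3) = -(-11016)*(-15) = -3*55080 = -165240)
L - y(1/(1428 - 2061)) = -165240 - 1*860 = -165240 - 860 = -166100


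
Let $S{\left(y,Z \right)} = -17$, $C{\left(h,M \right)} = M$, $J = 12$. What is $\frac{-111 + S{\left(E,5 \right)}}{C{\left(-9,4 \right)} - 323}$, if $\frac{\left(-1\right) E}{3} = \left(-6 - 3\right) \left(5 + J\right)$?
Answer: $\frac{128}{319} \approx 0.40125$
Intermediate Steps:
$E = 459$ ($E = - 3 \left(-6 - 3\right) \left(5 + 12\right) = - 3 \left(\left(-9\right) 17\right) = \left(-3\right) \left(-153\right) = 459$)
$\frac{-111 + S{\left(E,5 \right)}}{C{\left(-9,4 \right)} - 323} = \frac{-111 - 17}{4 - 323} = - \frac{128}{-319} = \left(-128\right) \left(- \frac{1}{319}\right) = \frac{128}{319}$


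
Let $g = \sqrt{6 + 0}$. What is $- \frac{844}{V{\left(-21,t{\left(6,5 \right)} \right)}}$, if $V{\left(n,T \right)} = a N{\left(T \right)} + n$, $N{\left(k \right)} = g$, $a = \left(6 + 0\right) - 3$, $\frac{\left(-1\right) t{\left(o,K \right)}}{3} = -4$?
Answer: $\frac{5908}{129} + \frac{844 \sqrt{6}}{129} \approx 61.825$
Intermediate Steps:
$t{\left(o,K \right)} = 12$ ($t{\left(o,K \right)} = \left(-3\right) \left(-4\right) = 12$)
$a = 3$ ($a = 6 - 3 = 3$)
$g = \sqrt{6} \approx 2.4495$
$N{\left(k \right)} = \sqrt{6}$
$V{\left(n,T \right)} = n + 3 \sqrt{6}$ ($V{\left(n,T \right)} = 3 \sqrt{6} + n = n + 3 \sqrt{6}$)
$- \frac{844}{V{\left(-21,t{\left(6,5 \right)} \right)}} = - \frac{844}{-21 + 3 \sqrt{6}}$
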